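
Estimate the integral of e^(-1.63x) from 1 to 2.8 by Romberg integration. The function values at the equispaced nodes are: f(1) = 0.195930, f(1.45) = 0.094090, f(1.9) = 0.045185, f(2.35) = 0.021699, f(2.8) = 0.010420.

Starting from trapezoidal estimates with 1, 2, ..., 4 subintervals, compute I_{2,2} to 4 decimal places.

0.1138

I_{0,0} (trapezoid, 1 panel, h=1.8000): 0.185715
I_{1,0} (trapezoid, 2 panels, h=0.9000): 0.133524
I_{2,0} (trapezoid, 4 panels, h=0.4500): 0.118867
I_{1,1} = 0.133524 + (0.133524 − 0.185715)/3 = 0.116127
I_{2,1} = 0.118867 + (0.118867 − 0.133524)/3 = 0.113981
I_{2,2} = 0.113981 + (0.113981 − 0.116127)/15 = 0.113838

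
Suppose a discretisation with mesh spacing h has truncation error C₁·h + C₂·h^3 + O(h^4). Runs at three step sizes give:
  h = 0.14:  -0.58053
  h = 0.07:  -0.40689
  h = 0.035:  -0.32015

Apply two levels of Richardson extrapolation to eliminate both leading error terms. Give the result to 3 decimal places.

-0.233

First eliminate the h term (factor 2^1 = 2):
  B₁ = (2·(-0.40689) − (-0.58053))/1 = -0.23325
  B₂ = (2·(-0.32015) − (-0.40689))/1 = -0.23341
Then eliminate the h^3 term (factor 2^3 = 8):
  (8·(-0.23341) − (-0.23325))/7 = -0.23343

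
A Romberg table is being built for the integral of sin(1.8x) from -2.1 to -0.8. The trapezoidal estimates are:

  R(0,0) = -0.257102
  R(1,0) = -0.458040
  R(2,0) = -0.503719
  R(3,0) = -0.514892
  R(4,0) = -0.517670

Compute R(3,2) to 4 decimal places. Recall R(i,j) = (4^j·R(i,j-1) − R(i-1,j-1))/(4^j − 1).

Richardson extrapolation on the trapezoidal column (denominator 4−1=3):
R(2,1) = -0.503719 + (-0.503719 − (-0.458040))/3 = -0.518945
R(3,1) = -0.514892 + (-0.514892 − (-0.503719))/3 = -0.518616
R(3,2) = (16·(-0.518616) − (-0.518945)) / 15 = -0.518594

-0.5186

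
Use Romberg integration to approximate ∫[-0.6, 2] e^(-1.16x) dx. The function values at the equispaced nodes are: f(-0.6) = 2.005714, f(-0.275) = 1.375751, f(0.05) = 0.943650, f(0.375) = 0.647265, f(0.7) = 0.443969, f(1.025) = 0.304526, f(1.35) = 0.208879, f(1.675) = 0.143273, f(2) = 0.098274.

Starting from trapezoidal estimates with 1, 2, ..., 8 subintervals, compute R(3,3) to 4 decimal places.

1.6443

R(0,0) (trapezoid, 1 panel, h=2.6000): 2.735184
R(1,0) (trapezoid, 2 panels, h=1.3000): 1.944752
R(2,0) (trapezoid, 4 panels, h=0.6500): 1.721520
R(3,0) (trapezoid, 8 panels, h=0.3250): 1.663775
R(1,1) = 1.944752 + (1.944752 − 2.735184)/3 = 1.681275
R(2,1) = 1.721520 + (1.721520 − 1.944752)/3 = 1.647109
R(3,1) = 1.663775 + (1.663775 − 1.721520)/3 = 1.644527
R(2,2) = 1.647109 + (1.647109 − 1.681275)/15 = 1.644831
R(3,2) = 1.644527 + (1.644527 − 1.647109)/15 = 1.644355
R(3,3) = 1.644355 + (1.644355 − 1.644831)/63 = 1.644347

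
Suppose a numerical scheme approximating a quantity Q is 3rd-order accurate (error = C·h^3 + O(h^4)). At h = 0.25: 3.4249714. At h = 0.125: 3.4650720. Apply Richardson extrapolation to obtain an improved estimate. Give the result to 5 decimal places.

3.47080

Extrapolated value = (8·A(h/2) − A(h)) / (8 − 1)
= (8·3.4650720 − 3.4249714) / 7
= 24.2956046 / 7 = 3.4708007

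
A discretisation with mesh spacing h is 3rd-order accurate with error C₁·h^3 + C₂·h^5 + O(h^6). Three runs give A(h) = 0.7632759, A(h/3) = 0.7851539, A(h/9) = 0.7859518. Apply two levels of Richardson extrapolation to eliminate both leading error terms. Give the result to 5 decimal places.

First eliminate the h^3 term (factor 3^3 = 27):
  B₁ = (27·0.7851539 − 0.7632759)/26 = 0.7859954
  B₂ = (27·0.7859518 − 0.7851539)/26 = 0.7859825
Then eliminate the h^5 term (factor 3^5 = 243):
  (243·0.7859825 − 0.7859954)/242 = 0.7859824

0.78598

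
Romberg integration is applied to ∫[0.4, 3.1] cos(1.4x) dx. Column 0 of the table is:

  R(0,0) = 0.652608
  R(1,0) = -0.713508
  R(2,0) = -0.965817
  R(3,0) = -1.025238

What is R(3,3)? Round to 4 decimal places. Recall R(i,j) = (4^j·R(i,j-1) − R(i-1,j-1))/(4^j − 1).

-1.0448

R(1,1) = -0.713508 + (-0.713508 − 0.652608)/3 = -1.168880
R(2,1) = (4·(-0.965817) − (-0.713508)) / 3 = -1.049920
R(3,1) = -1.025238 + (-1.025238 − (-0.965817))/3 = -1.045045
R(2,2) = (16·(-1.049920) − (-1.168880)) / 15 = -1.041989
R(3,2) = (16·(-1.045045) − (-1.049920)) / 15 = -1.044720
R(3,3) = (64·(-1.044720) − (-1.041989)) / 63 = -1.044763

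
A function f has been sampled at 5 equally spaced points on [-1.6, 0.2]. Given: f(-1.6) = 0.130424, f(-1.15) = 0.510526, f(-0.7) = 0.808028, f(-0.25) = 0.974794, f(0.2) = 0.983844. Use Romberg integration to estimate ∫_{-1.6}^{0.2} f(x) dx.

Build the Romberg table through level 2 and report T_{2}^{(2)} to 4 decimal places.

T_{0}^{(0)} (trapezoid, 1 panel, h=1.8000): 1.002841
T_{1}^{(0)} (trapezoid, 2 panels, h=0.9000): 1.228646
T_{2}^{(0)} (trapezoid, 4 panels, h=0.4500): 1.282717
T_{1}^{(1)} = 1.228646 + (1.228646 − 1.002841)/3 = 1.303914
T_{2}^{(1)} = 1.282717 + (1.282717 − 1.228646)/3 = 1.300741
T_{2}^{(2)} = 1.300741 + (1.300741 − 1.303914)/15 = 1.300529

1.3005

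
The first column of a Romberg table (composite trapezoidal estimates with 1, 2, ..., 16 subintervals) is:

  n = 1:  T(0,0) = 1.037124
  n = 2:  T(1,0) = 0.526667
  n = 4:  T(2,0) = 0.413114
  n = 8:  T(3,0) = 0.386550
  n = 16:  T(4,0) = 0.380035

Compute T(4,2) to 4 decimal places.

0.3779

Richardson extrapolation on the trapezoidal column (denominator 4−1=3):
T(3,1) = 0.386550 + (0.386550 − 0.413114)/3 = 0.377695
T(4,1) = 0.380035 + (0.380035 − 0.386550)/3 = 0.377863
T(4,2) = 0.377863 + (0.377863 − 0.377695)/15 = 0.377874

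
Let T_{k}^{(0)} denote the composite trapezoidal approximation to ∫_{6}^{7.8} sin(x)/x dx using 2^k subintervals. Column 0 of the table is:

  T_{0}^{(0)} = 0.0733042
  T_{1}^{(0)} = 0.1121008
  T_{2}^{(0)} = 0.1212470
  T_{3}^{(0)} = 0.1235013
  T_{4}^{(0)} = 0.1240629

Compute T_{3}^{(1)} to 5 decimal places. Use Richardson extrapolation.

0.12425

Richardson extrapolation on the trapezoidal column (denominator 4−1=3):
T_{3}^{(1)} = (4·0.1235013 − 0.1212470) / 3 = 0.1242527
(Column j=1 coincides with Simpson's rule on the same nodes.)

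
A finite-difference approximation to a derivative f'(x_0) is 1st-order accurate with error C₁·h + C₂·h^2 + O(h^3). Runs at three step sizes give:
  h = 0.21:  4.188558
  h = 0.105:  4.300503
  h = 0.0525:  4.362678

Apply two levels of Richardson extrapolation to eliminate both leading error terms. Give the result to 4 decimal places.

4.4290

First eliminate the h term (factor 2^1 = 2):
  B₁ = (2·4.300503 − 4.188558)/1 = 4.412448
  B₂ = (2·4.362678 − 4.300503)/1 = 4.424853
Then eliminate the h^2 term (factor 2^2 = 4):
  (4·4.424853 − 4.412448)/3 = 4.428988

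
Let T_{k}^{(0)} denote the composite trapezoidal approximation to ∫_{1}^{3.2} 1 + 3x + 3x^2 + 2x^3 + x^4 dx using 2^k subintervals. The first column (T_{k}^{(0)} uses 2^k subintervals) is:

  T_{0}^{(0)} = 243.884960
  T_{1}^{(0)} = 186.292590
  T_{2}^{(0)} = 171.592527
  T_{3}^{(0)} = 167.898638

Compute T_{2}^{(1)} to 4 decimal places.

Richardson extrapolation on the trapezoidal column (denominator 4−1=3):
T_{2}^{(1)} = 171.592527 + (171.592527 − 186.292590)/3 = 166.692506

166.6925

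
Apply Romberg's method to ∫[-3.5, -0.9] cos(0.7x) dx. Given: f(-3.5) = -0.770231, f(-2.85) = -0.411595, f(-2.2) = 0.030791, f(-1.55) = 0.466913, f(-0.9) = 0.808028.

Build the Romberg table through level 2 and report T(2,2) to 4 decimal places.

0.0695

T(0,0) (trapezoid, 1 panel, h=2.6000): 0.049136
T(1,0) (trapezoid, 2 panels, h=1.3000): 0.064596
T(2,0) (trapezoid, 4 panels, h=0.6500): 0.068255
T(1,1) = 0.064596 + (0.064596 − 0.049136)/3 = 0.069749
T(2,1) = 0.068255 + (0.068255 − 0.064596)/3 = 0.069475
T(2,2) = 0.069475 + (0.069475 − 0.069749)/15 = 0.069457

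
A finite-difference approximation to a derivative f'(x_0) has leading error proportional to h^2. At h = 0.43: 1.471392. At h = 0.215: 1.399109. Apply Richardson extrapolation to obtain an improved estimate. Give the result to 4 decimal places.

1.3750

The leading error scales as h^2; refining by a factor of 2 reduces it by 2^2 = 4.
Extrapolated value = (4·A(h/2) − A(h)) / (4 − 1)
= (4·1.399109 − 1.471392) / 3
= 4.125044 / 3 = 1.375015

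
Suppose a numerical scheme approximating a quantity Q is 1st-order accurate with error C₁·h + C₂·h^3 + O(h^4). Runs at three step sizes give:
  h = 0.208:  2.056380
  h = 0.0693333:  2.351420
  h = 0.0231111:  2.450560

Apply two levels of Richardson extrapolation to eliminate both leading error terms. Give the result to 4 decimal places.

First eliminate the h term (factor 3^1 = 3):
  B₁ = (3·2.351420 − 2.056380)/2 = 2.498940
  B₂ = (3·2.450560 − 2.351420)/2 = 2.500130
Then eliminate the h^3 term (factor 3^3 = 27):
  (27·2.500130 − 2.498940)/26 = 2.500176

2.5002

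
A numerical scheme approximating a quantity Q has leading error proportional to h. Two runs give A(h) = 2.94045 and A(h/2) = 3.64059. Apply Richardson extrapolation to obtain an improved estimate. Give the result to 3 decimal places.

Extrapolated value = (2·A(h/2) − A(h)) / (2 − 1)
= (2·3.64059 − 2.94045) / 1
= 4.34073 / 1 = 4.34073

4.341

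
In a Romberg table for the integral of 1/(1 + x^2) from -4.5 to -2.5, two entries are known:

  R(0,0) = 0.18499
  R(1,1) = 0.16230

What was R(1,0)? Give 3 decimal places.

0.168

From R(1,1) = (4·R(1,0) − R(0,0))/3, solve for R(1,0):
4·R(1,0) = 3·0.16230 + 0.18499 = 0.67189
R(1,0) = 0.16797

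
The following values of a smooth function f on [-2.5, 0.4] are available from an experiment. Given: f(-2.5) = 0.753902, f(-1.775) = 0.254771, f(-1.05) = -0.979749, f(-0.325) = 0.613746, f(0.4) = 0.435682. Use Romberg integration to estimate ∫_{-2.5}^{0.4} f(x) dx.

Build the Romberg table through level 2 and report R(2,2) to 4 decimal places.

0.7850

R(0,0) (trapezoid, 1 panel, h=2.9000): 1.724897
R(1,0) (trapezoid, 2 panels, h=1.4500): -0.558188
R(2,0) (trapezoid, 4 panels, h=0.7250): 0.350581
R(1,1) = -0.558188 + (-0.558188 − 1.724897)/3 = -1.319216
R(2,1) = 0.350581 + (0.350581 − (-0.558188))/3 = 0.653504
R(2,2) = 0.653504 + (0.653504 − (-1.319216))/15 = 0.785019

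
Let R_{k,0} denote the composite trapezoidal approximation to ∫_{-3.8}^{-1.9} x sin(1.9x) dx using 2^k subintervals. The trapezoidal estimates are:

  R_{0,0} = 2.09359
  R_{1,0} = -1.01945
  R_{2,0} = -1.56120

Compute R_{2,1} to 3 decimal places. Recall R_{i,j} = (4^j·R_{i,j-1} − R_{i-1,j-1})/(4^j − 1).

-1.742

R_{2,1} = -1.56120 + (-1.56120 − (-1.01945))/3 = -1.74178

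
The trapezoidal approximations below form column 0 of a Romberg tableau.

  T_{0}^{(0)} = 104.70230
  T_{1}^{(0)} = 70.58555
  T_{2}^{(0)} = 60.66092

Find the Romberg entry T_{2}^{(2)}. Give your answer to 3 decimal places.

Richardson extrapolation on the trapezoidal column (denominator 4−1=3):
T_{1}^{(1)} = (4·70.58555 − 104.70230) / 3 = 59.21330
T_{2}^{(1)} = 60.66092 + (60.66092 − 70.58555)/3 = 57.35271
T_{2}^{(2)} = 57.35271 + (57.35271 − 59.21330)/15 = 57.22867

57.229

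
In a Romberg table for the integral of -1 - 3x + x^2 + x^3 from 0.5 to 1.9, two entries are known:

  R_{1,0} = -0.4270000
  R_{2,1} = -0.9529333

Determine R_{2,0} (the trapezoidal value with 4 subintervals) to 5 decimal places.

-0.82145

From R_{2,1} = (4·R_{2,0} − R_{1,0})/3, solve for R_{2,0}:
4·R_{2,0} = 3·(-0.9529333) + (-0.4270000) = -3.2857999
R_{2,0} = -0.8214500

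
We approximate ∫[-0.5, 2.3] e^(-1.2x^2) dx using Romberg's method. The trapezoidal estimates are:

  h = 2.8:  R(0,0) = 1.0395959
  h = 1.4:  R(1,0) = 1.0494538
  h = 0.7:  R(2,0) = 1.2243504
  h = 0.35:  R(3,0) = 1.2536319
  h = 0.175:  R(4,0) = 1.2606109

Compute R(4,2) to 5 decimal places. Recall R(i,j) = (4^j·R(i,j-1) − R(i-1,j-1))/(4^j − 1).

Richardson extrapolation on the trapezoidal column (denominator 4−1=3):
R(3,1) = (4·1.2536319 − 1.2243504) / 3 = 1.2633924
R(4,1) = 1.2606109 + (1.2606109 − 1.2536319)/3 = 1.2629372
R(4,2) = 1.2629372 + (1.2629372 − 1.2633924)/15 = 1.2629069
(Column j=1 coincides with Simpson's rule on the same nodes.)

1.26291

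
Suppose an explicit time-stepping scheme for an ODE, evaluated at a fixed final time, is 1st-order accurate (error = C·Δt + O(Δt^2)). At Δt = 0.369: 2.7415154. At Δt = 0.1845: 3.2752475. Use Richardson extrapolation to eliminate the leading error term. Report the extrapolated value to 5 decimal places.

3.80898

The leading error scales as Δt; refining by a factor of 2 reduces it by 2^1 = 2.
Extrapolated value = (2·A(Δt/2) − A(Δt)) / (2 − 1)
= (2·3.2752475 − 2.7415154) / 1
= 3.8089796 / 1 = 3.8089796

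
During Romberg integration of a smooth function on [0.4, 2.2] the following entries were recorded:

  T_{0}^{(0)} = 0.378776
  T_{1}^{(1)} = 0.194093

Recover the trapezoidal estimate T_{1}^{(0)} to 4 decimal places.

0.2403

From T_{1}^{(1)} = (4·T_{1}^{(0)} − T_{0}^{(0)})/3, solve for T_{1}^{(0)}:
4·T_{1}^{(0)} = 3·0.194093 + 0.378776 = 0.961055
T_{1}^{(0)} = 0.240264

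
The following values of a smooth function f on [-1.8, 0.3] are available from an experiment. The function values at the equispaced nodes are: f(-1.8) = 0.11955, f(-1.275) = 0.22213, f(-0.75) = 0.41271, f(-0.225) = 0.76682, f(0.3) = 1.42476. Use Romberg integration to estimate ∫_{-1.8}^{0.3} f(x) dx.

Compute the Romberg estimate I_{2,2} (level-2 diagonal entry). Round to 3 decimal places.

I_{0,0} (trapezoid, 1 panel, h=2.1000): 1.62153
I_{1,0} (trapezoid, 2 panels, h=1.0500): 1.24411
I_{2,0} (trapezoid, 4 panels, h=0.5250): 1.14125
I_{1,1} = 1.24411 + (1.24411 − 1.62153)/3 = 1.11830
I_{2,1} = 1.14125 + (1.14125 − 1.24411)/3 = 1.10696
I_{2,2} = 1.10696 + (1.10696 − 1.11830)/15 = 1.10620

1.106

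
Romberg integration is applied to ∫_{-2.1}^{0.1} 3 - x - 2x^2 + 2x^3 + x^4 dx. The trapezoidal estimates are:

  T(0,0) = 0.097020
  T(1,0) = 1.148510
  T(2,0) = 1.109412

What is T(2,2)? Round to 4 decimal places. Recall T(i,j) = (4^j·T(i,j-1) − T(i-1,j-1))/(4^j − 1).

T(1,1) = 1.148510 + (1.148510 − 0.097020)/3 = 1.499007
T(2,1) = (4·1.109412 − 1.148510) / 3 = 1.096379
T(2,2) = (16·1.096379 − 1.499007) / 15 = 1.069537

1.0695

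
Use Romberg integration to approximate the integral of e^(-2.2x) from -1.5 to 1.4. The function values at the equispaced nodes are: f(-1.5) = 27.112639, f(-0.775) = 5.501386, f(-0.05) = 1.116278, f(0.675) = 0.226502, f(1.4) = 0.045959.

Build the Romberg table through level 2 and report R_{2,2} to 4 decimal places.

12.4635

R_{0,0} (trapezoid, 1 panel, h=2.9000): 39.379967
R_{1,0} (trapezoid, 2 panels, h=1.4500): 21.308587
R_{2,0} (trapezoid, 4 panels, h=0.7250): 14.807012
R_{1,1} = 21.308587 + (21.308587 − 39.379967)/3 = 15.284794
R_{2,1} = 14.807012 + (14.807012 − 21.308587)/3 = 12.639820
R_{2,2} = 12.639820 + (12.639820 − 15.284794)/15 = 12.463488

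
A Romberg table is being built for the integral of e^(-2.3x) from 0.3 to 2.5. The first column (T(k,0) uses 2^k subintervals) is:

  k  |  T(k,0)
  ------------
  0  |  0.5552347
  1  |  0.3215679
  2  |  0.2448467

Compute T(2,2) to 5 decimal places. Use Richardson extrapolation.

Richardson extrapolation on the trapezoidal column (denominator 4−1=3):
T(1,1) = (4·0.3215679 − 0.5552347) / 3 = 0.2436790
T(2,1) = (4·0.2448467 − 0.3215679) / 3 = 0.2192730
T(2,2) = 0.2192730 + (0.2192730 − 0.2436790)/15 = 0.2176459

0.21765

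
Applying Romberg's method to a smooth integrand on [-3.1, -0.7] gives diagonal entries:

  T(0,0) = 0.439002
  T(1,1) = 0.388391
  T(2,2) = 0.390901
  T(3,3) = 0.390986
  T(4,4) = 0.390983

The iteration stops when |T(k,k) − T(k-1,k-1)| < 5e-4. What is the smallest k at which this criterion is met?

|T(1,1) − T(0,0)| = 0.050611 ≥ 5e-4
|T(2,2) − T(1,1)| = 0.002510 ≥ 5e-4
|T(3,3) − T(2,2)| = 0.000085 < 5e-4

k = 3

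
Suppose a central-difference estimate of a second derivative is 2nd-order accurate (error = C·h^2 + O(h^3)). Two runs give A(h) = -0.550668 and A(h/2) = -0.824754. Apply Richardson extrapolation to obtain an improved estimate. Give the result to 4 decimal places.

Extrapolated value = (4·A(h/2) − A(h)) / (4 − 1)
= (4·(-0.824754) − (-0.550668)) / 3
= -2.748348 / 3 = -0.916116

-0.9161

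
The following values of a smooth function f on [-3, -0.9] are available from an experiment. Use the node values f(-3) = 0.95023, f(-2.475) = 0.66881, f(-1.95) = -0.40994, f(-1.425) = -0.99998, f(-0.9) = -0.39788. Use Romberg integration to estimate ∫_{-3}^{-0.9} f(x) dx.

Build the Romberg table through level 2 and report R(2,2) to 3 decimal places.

-0.272

R(0,0) (trapezoid, 1 panel, h=2.1000): 0.57997
R(1,0) (trapezoid, 2 panels, h=1.0500): -0.14045
R(2,0) (trapezoid, 4 panels, h=0.5250): -0.24409
R(1,1) = -0.14045 + (-0.14045 − 0.57997)/3 = -0.38059
R(2,1) = -0.24409 + (-0.24409 − (-0.14045))/3 = -0.27864
R(2,2) = -0.27864 + (-0.27864 − (-0.38059))/15 = -0.27184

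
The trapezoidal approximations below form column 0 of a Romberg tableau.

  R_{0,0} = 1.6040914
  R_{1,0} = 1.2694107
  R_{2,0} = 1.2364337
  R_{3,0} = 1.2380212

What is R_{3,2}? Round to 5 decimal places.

Richardson extrapolation on the trapezoidal column (denominator 4−1=3):
R_{2,1} = (4·1.2364337 − 1.2694107) / 3 = 1.2254414
R_{3,1} = (4·1.2380212 − 1.2364337) / 3 = 1.2385504
R_{3,2} = (16·1.2385504 − 1.2254414) / 15 = 1.2394243

1.23942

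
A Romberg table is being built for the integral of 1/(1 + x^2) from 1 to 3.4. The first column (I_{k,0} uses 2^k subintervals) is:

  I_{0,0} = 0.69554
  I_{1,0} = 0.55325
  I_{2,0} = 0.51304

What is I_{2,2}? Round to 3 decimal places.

0.499

I_{1,1} = 0.55325 + (0.55325 − 0.69554)/3 = 0.50582
I_{2,1} = 0.51304 + (0.51304 − 0.55325)/3 = 0.49964
I_{2,2} = (16·0.49964 − 0.50582) / 15 = 0.49923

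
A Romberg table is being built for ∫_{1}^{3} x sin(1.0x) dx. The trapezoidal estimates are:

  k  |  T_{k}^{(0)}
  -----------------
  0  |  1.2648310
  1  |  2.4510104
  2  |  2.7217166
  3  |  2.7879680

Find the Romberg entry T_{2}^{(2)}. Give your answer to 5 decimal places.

Richardson extrapolation on the trapezoidal column (denominator 4−1=3):
T_{1}^{(1)} = 2.4510104 + (2.4510104 − 1.2648310)/3 = 2.8464035
T_{2}^{(1)} = 2.7217166 + (2.7217166 − 2.4510104)/3 = 2.8119520
T_{2}^{(2)} = 2.8119520 + (2.8119520 − 2.8464035)/15 = 2.8096552

2.80966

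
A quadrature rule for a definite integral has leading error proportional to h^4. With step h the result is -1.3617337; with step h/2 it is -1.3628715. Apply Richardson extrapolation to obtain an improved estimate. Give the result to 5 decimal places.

-1.36295

Extrapolated value = (16·A(h/2) − A(h)) / (16 − 1)
= (16·(-1.3628715) − (-1.3617337)) / 15
= -20.4442103 / 15 = -1.3629474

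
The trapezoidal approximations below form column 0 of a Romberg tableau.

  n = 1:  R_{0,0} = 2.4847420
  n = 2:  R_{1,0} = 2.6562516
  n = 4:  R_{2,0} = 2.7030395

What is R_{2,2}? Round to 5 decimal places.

2.71898

Richardson extrapolation on the trapezoidal column (denominator 4−1=3):
R_{1,1} = 2.6562516 + (2.6562516 − 2.4847420)/3 = 2.7134215
R_{2,1} = 2.7030395 + (2.7030395 − 2.6562516)/3 = 2.7186355
R_{2,2} = (16·2.7186355 − 2.7134215) / 15 = 2.7189831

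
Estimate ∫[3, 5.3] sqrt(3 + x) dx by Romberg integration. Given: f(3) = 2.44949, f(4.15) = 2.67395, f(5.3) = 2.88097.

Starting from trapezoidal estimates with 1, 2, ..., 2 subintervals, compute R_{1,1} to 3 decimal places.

R_{0,0} (trapezoid, 1 panel, h=2.3000): 6.13003
R_{1,0} (trapezoid, 2 panels, h=1.1500): 6.14006
R_{1,1} = 6.14006 + (6.14006 − 6.13003)/3 = 6.14340

6.143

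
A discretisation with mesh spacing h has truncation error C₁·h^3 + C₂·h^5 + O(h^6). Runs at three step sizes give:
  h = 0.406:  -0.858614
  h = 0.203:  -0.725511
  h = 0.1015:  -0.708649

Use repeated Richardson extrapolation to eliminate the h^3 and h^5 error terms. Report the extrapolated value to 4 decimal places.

-0.7062

First eliminate the h^3 term (factor 2^3 = 8):
  B₁ = (8·(-0.725511) − (-0.858614))/7 = -0.706496
  B₂ = (8·(-0.708649) − (-0.725511))/7 = -0.706240
Then eliminate the h^5 term (factor 2^5 = 32):
  (32·(-0.706240) − (-0.706496))/31 = -0.706232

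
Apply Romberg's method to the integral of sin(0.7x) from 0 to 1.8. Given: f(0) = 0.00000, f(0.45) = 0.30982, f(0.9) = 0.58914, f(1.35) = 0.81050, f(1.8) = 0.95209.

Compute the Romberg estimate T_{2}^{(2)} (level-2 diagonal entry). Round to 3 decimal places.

T_{0}^{(0)} (trapezoid, 1 panel, h=1.8000): 0.85688
T_{1}^{(0)} (trapezoid, 2 panels, h=0.9000): 0.95867
T_{2}^{(0)} (trapezoid, 4 panels, h=0.4500): 0.98348
T_{1}^{(1)} = 0.95867 + (0.95867 − 0.85688)/3 = 0.99260
T_{2}^{(1)} = 0.98348 + (0.98348 − 0.95867)/3 = 0.99175
T_{2}^{(2)} = 0.99175 + (0.99175 − 0.99260)/15 = 0.99169

0.992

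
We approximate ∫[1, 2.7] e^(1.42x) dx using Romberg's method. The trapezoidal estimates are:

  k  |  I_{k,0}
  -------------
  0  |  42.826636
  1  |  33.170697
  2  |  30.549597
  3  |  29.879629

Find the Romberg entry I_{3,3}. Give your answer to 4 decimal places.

29.6550

I_{1,1} = (4·33.170697 − 42.826636) / 3 = 29.952051
I_{2,1} = (4·30.549597 − 33.170697) / 3 = 29.675897
I_{3,1} = 29.879629 + (29.879629 − 30.549597)/3 = 29.656306
I_{2,2} = 29.675897 + (29.675897 − 29.952051)/15 = 29.657487
I_{3,2} = (16·29.656306 − 29.675897) / 15 = 29.655000
I_{3,3} = (64·29.655000 − 29.657487) / 63 = 29.654961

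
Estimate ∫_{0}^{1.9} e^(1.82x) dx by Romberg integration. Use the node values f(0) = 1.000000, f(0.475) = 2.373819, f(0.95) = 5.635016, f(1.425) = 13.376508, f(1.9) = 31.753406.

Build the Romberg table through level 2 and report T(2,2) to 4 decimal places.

16.9080

T(0,0) (trapezoid, 1 panel, h=1.9000): 31.115736
T(1,0) (trapezoid, 2 panels, h=0.9500): 20.911133
T(2,0) (trapezoid, 4 panels, h=0.4750): 17.936972
T(1,1) = 20.911133 + (20.911133 − 31.115736)/3 = 17.509599
T(2,1) = 17.936972 + (17.936972 − 20.911133)/3 = 16.945585
T(2,2) = 16.945585 + (16.945585 − 17.509599)/15 = 16.907984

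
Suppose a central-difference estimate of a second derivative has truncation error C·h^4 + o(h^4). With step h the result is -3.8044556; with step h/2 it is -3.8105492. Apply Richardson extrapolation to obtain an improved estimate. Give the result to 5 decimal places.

-3.81096

The leading error scales as h^4; refining by a factor of 2 reduces it by 2^4 = 16.
Extrapolated value = (16·A(h/2) − A(h)) / (16 − 1)
= (16·(-3.8105492) − (-3.8044556)) / 15
= -57.1643316 / 15 = -3.8109554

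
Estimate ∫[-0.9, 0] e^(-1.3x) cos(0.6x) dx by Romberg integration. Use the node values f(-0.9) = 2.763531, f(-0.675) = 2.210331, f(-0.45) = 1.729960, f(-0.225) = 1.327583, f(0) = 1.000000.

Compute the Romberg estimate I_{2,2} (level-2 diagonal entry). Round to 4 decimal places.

I_{0,0} (trapezoid, 1 panel, h=0.9000): 1.693589
I_{1,0} (trapezoid, 2 panels, h=0.4500): 1.625276
I_{2,0} (trapezoid, 4 panels, h=0.2250): 1.608669
I_{1,1} = 1.625276 + (1.625276 − 1.693589)/3 = 1.602505
I_{2,1} = 1.608669 + (1.608669 − 1.625276)/3 = 1.603133
I_{2,2} = 1.603133 + (1.603133 − 1.602505)/15 = 1.603175

1.6032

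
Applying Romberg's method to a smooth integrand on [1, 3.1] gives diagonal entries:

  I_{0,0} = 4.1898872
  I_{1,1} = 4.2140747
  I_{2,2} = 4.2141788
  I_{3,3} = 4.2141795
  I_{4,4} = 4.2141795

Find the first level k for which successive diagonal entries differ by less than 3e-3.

k = 2

|I_{1,1} − I_{0,0}| = 0.0241875 ≥ 3e-3
|I_{2,2} − I_{1,1}| = 0.0001041 < 3e-3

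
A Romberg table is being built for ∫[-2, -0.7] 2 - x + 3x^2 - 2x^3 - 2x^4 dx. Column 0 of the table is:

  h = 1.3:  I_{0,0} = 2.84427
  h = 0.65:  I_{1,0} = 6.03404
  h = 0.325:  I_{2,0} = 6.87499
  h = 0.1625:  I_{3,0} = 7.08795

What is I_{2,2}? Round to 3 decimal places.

7.159

Richardson extrapolation on the trapezoidal column (denominator 4−1=3):
I_{1,1} = 6.03404 + (6.03404 − 2.84427)/3 = 7.09730
I_{2,1} = (4·6.87499 − 6.03404) / 3 = 7.15531
I_{2,2} = (16·7.15531 − 7.09730) / 15 = 7.15918
(Column j=1 coincides with Simpson's rule on the same nodes.)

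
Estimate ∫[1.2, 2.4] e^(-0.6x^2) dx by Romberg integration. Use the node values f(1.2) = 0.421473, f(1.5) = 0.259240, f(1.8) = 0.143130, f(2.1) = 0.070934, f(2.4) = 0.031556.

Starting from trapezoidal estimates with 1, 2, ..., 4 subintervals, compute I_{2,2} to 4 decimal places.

I_{0,0} (trapezoid, 1 panel, h=1.2000): 0.271817
I_{1,0} (trapezoid, 2 panels, h=0.6000): 0.221787
I_{2,0} (trapezoid, 4 panels, h=0.3000): 0.209946
I_{1,1} = 0.221787 + (0.221787 − 0.271817)/3 = 0.205110
I_{2,1} = 0.209946 + (0.209946 − 0.221787)/3 = 0.205999
I_{2,2} = 0.205999 + (0.205999 − 0.205110)/15 = 0.206058

0.2061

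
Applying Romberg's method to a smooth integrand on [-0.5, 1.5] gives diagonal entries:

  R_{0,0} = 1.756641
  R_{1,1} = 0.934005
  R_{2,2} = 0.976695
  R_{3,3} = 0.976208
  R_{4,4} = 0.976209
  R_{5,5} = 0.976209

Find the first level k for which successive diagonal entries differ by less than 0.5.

k = 2

|R_{1,1} − R_{0,0}| = 0.822636 ≥ 0.5
|R_{2,2} − R_{1,1}| = 0.042690 < 0.5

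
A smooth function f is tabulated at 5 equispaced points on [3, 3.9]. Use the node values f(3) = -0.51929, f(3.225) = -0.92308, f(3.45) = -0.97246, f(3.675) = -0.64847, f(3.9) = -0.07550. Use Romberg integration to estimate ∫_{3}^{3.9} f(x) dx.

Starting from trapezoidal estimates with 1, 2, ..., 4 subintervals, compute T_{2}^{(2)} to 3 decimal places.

T_{0}^{(0)} (trapezoid, 1 panel, h=0.9000): -0.26766
T_{1}^{(0)} (trapezoid, 2 panels, h=0.4500): -0.57143
T_{2}^{(0)} (trapezoid, 4 panels, h=0.2250): -0.63932
T_{1}^{(1)} = -0.57143 + (-0.57143 − (-0.26766))/3 = -0.67269
T_{2}^{(1)} = -0.63932 + (-0.63932 − (-0.57143))/3 = -0.66195
T_{2}^{(2)} = -0.66195 + (-0.66195 − (-0.67269))/15 = -0.66123

-0.661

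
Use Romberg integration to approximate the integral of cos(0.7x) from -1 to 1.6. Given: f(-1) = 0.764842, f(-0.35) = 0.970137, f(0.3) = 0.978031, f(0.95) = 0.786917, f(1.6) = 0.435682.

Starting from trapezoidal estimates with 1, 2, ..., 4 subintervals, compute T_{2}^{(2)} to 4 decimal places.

2.2061

T_{0}^{(0)} (trapezoid, 1 panel, h=2.6000): 1.560681
T_{1}^{(0)} (trapezoid, 2 panels, h=1.3000): 2.051781
T_{2}^{(0)} (trapezoid, 4 panels, h=0.6500): 2.167976
T_{1}^{(1)} = 2.051781 + (2.051781 − 1.560681)/3 = 2.215481
T_{2}^{(1)} = 2.167976 + (2.167976 − 2.051781)/3 = 2.206708
T_{2}^{(2)} = 2.206708 + (2.206708 − 2.215481)/15 = 2.206123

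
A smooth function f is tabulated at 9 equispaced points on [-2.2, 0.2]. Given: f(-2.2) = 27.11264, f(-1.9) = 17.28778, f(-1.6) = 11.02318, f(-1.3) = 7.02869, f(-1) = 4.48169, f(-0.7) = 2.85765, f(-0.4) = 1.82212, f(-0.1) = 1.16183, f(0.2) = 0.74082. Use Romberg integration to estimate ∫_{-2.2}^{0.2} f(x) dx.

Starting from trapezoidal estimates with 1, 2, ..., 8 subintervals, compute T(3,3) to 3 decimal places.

17.581

T(0,0) (trapezoid, 1 panel, h=2.4000): 33.42415
T(1,0) (trapezoid, 2 panels, h=1.2000): 22.09010
T(2,0) (trapezoid, 4 panels, h=0.6000): 18.75223
T(3,0) (trapezoid, 8 panels, h=0.3000): 17.87690
T(1,1) = 22.09010 + (22.09010 − 33.42415)/3 = 18.31208
T(2,1) = 18.75223 + (18.75223 − 22.09010)/3 = 17.63961
T(3,1) = 17.87690 + (17.87690 − 18.75223)/3 = 17.58512
T(2,2) = 17.63961 + (17.63961 − 18.31208)/15 = 17.59478
T(3,2) = 17.58512 + (17.58512 − 17.63961)/15 = 17.58149
T(3,3) = 17.58149 + (17.58149 − 17.59478)/63 = 17.58128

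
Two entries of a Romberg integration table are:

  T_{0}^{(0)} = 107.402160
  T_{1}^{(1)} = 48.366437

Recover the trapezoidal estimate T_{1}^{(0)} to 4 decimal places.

63.1254

From T_{1}^{(1)} = (4·T_{1}^{(0)} − T_{0}^{(0)})/3, solve for T_{1}^{(0)}:
4·T_{1}^{(0)} = 3·48.366437 + 107.402160 = 252.501471
T_{1}^{(0)} = 63.125368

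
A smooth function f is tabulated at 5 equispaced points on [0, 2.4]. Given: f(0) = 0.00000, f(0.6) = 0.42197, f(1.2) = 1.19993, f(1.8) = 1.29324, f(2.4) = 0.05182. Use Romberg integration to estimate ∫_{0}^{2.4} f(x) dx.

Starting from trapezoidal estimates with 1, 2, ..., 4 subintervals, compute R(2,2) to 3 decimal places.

1.857

R(0,0) (trapezoid, 1 panel, h=2.4000): 0.06218
R(1,0) (trapezoid, 2 panels, h=1.2000): 1.47101
R(2,0) (trapezoid, 4 panels, h=0.6000): 1.76463
R(1,1) = 1.47101 + (1.47101 − 0.06218)/3 = 1.94062
R(2,1) = 1.76463 + (1.76463 − 1.47101)/3 = 1.86250
R(2,2) = 1.86250 + (1.86250 − 1.94062)/15 = 1.85729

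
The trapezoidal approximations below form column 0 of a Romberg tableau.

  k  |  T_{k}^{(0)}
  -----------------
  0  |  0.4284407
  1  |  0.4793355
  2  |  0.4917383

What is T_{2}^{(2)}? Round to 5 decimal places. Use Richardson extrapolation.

0.49584

Richardson extrapolation on the trapezoidal column (denominator 4−1=3):
T_{1}^{(1)} = 0.4793355 + (0.4793355 − 0.4284407)/3 = 0.4963004
T_{2}^{(1)} = 0.4917383 + (0.4917383 − 0.4793355)/3 = 0.4958726
T_{2}^{(2)} = 0.4958726 + (0.4958726 − 0.4963004)/15 = 0.4958441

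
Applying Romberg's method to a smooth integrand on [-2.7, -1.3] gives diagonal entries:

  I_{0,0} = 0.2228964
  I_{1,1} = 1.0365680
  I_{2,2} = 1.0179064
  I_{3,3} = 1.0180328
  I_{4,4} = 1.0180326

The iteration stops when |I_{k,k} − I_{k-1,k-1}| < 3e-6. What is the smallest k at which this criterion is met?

|I_{1,1} − I_{0,0}| = 0.8136716 ≥ 3e-6
|I_{2,2} − I_{1,1}| = 0.0186616 ≥ 3e-6
|I_{3,3} − I_{2,2}| = 0.0001264 ≥ 3e-6
|I_{4,4} − I_{3,3}| = 0.0000002 < 3e-6

k = 4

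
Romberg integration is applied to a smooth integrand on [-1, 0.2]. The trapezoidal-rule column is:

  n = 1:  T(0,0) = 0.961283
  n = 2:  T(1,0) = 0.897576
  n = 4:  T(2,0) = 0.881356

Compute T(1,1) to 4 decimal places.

Richardson extrapolation on the trapezoidal column (denominator 4−1=3):
T(1,1) = (4·0.897576 − 0.961283) / 3 = 0.876340
(Column j=1 coincides with Simpson's rule on the same nodes.)

0.8763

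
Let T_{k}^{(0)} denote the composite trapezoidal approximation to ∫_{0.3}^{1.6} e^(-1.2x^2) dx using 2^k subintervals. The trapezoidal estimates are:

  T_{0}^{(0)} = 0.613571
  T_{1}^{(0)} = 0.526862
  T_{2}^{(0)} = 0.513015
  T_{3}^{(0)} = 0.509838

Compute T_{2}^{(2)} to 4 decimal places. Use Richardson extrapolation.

Richardson extrapolation on the trapezoidal column (denominator 4−1=3):
T_{1}^{(1)} = 0.526862 + (0.526862 − 0.613571)/3 = 0.497959
T_{2}^{(1)} = (4·0.513015 − 0.526862) / 3 = 0.508399
T_{2}^{(2)} = (16·0.508399 − 0.497959) / 15 = 0.509095

0.5091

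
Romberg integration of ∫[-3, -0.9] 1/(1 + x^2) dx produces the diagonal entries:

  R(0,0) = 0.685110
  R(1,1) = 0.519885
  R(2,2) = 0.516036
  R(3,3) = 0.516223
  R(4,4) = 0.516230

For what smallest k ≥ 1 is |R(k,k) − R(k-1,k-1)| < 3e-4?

k = 3

|R(1,1) − R(0,0)| = 0.165225 ≥ 3e-4
|R(2,2) − R(1,1)| = 0.003849 ≥ 3e-4
|R(3,3) − R(2,2)| = 0.000187 < 3e-4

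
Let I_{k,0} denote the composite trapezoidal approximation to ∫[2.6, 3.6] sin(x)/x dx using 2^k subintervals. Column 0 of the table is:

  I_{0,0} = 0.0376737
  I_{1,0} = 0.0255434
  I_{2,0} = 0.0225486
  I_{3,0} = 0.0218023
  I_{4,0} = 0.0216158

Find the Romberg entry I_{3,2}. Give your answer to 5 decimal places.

I_{2,1} = (4·0.0225486 − 0.0255434) / 3 = 0.0215503
I_{3,1} = 0.0218023 + (0.0218023 − 0.0225486)/3 = 0.0215535
I_{3,2} = 0.0215535 + (0.0215535 − 0.0215503)/15 = 0.0215537

0.02155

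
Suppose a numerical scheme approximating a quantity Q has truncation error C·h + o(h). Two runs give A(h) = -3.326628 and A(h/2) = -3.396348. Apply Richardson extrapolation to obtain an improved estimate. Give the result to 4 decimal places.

-3.4661

The leading error scales as h; refining by a factor of 2 reduces it by 2^1 = 2.
Extrapolated value = (2·A(h/2) − A(h)) / (2 − 1)
= (2·(-3.396348) − (-3.326628)) / 1
= -3.466068 / 1 = -3.466068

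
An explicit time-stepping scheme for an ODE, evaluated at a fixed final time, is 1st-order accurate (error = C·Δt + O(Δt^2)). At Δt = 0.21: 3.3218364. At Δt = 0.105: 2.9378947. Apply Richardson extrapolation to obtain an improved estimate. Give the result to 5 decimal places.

2.55395

The leading error scales as Δt; refining by a factor of 2 reduces it by 2^1 = 2.
Extrapolated value = (2·A(Δt/2) − A(Δt)) / (2 − 1)
= (2·2.9378947 − 3.3218364) / 1
= 2.5539530 / 1 = 2.5539530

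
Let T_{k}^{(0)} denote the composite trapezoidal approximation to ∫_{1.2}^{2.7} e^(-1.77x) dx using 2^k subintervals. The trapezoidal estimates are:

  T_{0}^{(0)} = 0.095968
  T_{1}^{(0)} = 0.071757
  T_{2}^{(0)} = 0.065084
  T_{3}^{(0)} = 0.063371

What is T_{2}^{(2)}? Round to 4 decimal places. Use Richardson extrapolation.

T_{1}^{(1)} = 0.071757 + (0.071757 − 0.095968)/3 = 0.063687
T_{2}^{(1)} = (4·0.065084 − 0.071757) / 3 = 0.062860
T_{2}^{(2)} = (16·0.062860 − 0.063687) / 15 = 0.062805

0.0628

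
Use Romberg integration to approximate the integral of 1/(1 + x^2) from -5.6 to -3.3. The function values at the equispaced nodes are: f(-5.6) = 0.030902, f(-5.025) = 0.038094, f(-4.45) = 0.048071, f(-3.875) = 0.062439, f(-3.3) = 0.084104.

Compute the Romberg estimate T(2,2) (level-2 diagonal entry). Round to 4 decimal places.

0.1175

T(0,0) (trapezoid, 1 panel, h=2.3000): 0.132257
T(1,0) (trapezoid, 2 panels, h=1.1500): 0.121410
T(2,0) (trapezoid, 4 panels, h=0.5750): 0.118512
T(1,1) = 0.121410 + (0.121410 − 0.132257)/3 = 0.117794
T(2,1) = 0.118512 + (0.118512 − 0.121410)/3 = 0.117546
T(2,2) = 0.117546 + (0.117546 − 0.117794)/15 = 0.117529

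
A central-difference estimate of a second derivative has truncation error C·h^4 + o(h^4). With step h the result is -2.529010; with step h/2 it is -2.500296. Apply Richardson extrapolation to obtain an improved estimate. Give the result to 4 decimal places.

Extrapolated value = (16·A(h/2) − A(h)) / (16 − 1)
= (16·(-2.500296) − (-2.529010)) / 15
= -37.475726 / 15 = -2.498382

-2.4984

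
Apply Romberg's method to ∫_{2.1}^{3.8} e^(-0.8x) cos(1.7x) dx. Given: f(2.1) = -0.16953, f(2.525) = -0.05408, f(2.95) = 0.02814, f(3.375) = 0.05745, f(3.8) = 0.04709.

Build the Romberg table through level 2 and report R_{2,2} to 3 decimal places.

R_{0,0} (trapezoid, 1 panel, h=1.7000): -0.10407
R_{1,0} (trapezoid, 2 panels, h=0.8500): -0.02812
R_{2,0} (trapezoid, 4 panels, h=0.4250): -0.01263
R_{1,1} = -0.02812 + (-0.02812 − (-0.10407))/3 = -0.00280
R_{2,1} = -0.01263 + (-0.01263 − (-0.02812))/3 = -0.00747
R_{2,2} = -0.00747 + (-0.00747 − (-0.00280))/15 = -0.00778

-0.008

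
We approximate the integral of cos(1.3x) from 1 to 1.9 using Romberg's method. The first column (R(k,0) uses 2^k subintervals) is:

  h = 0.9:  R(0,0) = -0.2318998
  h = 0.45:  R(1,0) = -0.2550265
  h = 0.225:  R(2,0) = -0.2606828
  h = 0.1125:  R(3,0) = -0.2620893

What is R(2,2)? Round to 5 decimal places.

Richardson extrapolation on the trapezoidal column (denominator 4−1=3):
R(1,1) = (4·(-0.2550265) − (-0.2318998)) / 3 = -0.2627354
R(2,1) = -0.2606828 + (-0.2606828 − (-0.2550265))/3 = -0.2625682
R(2,2) = (16·(-0.2625682) − (-0.2627354)) / 15 = -0.2625571
(Column j=1 coincides with Simpson's rule on the same nodes.)

-0.26256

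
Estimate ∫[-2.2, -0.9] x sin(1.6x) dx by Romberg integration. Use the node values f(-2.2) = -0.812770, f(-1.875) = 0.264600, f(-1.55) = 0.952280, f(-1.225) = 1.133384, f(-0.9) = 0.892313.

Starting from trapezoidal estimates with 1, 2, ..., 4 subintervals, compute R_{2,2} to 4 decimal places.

0.8193

R_{0,0} (trapezoid, 1 panel, h=1.3000): 0.051703
R_{1,0} (trapezoid, 2 panels, h=0.6500): 0.644833
R_{2,0} (trapezoid, 4 panels, h=0.3250): 0.776762
R_{1,1} = 0.644833 + (0.644833 − 0.051703)/3 = 0.842543
R_{2,1} = 0.776762 + (0.776762 − 0.644833)/3 = 0.820738
R_{2,2} = 0.820738 + (0.820738 − 0.842543)/15 = 0.819284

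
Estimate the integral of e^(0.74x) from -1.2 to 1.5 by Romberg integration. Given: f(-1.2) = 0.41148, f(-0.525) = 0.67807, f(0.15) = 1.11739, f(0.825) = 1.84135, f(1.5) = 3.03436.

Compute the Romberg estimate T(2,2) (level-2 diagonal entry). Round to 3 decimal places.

T(0,0) (trapezoid, 1 panel, h=2.7000): 4.65188
T(1,0) (trapezoid, 2 panels, h=1.3500): 3.83442
T(2,0) (trapezoid, 4 panels, h=0.6750): 3.61782
T(1,1) = 3.83442 + (3.83442 − 4.65188)/3 = 3.56193
T(2,1) = 3.61782 + (3.61782 − 3.83442)/3 = 3.54562
T(2,2) = 3.54562 + (3.54562 − 3.56193)/15 = 3.54453

3.545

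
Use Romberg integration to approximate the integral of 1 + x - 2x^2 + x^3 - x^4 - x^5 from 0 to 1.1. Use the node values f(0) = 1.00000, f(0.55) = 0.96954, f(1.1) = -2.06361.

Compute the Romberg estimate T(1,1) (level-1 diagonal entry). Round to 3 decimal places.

T(0,0) (trapezoid, 1 panel, h=1.1000): -0.58499
T(1,0) (trapezoid, 2 panels, h=0.5500): 0.24075
T(1,1) = 0.24075 + (0.24075 − (-0.58499))/3 = 0.51600

0.516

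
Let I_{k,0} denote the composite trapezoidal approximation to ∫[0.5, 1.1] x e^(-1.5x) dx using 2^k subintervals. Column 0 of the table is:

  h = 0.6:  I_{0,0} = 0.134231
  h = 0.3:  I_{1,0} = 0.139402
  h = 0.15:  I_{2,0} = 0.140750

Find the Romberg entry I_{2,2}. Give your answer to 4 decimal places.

I_{1,1} = (4·0.139402 − 0.134231) / 3 = 0.141126
I_{2,1} = 0.140750 + (0.140750 − 0.139402)/3 = 0.141199
I_{2,2} = (16·0.141199 − 0.141126) / 15 = 0.141204

0.1412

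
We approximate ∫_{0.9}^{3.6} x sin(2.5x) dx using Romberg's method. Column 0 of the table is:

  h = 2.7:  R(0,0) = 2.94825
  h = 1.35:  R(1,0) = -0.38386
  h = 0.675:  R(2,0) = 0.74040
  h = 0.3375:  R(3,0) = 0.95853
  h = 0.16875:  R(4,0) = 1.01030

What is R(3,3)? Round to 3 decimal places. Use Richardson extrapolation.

R(1,1) = (4·(-0.38386) − 2.94825) / 3 = -1.49456
R(2,1) = (4·0.74040 − (-0.38386)) / 3 = 1.11515
R(3,1) = (4·0.95853 − 0.74040) / 3 = 1.03124
R(2,2) = 1.11515 + (1.11515 − (-1.49456))/15 = 1.28913
R(3,2) = (16·1.03124 − 1.11515) / 15 = 1.02565
R(3,3) = 1.02565 + (1.02565 − 1.28913)/63 = 1.02147

1.021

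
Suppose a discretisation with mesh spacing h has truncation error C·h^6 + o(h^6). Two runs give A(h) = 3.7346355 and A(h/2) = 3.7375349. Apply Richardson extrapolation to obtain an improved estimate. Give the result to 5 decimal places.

3.73758

The leading error scales as h^6; refining by a factor of 2 reduces it by 2^6 = 64.
Extrapolated value = (64·A(h/2) − A(h)) / (64 − 1)
= (64·3.7375349 − 3.7346355) / 63
= 235.4675981 / 63 = 3.7375809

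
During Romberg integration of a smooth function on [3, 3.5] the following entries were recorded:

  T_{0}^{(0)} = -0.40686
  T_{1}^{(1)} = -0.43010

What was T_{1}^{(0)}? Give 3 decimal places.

-0.424

From T_{1}^{(1)} = (4·T_{1}^{(0)} − T_{0}^{(0)})/3, solve for T_{1}^{(0)}:
4·T_{1}^{(0)} = 3·(-0.43010) + (-0.40686) = -1.69716
T_{1}^{(0)} = -0.42429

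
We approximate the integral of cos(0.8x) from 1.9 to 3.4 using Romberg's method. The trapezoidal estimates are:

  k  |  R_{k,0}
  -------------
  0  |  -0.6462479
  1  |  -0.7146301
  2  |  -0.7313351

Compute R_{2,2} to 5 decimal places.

-0.73687

Richardson extrapolation on the trapezoidal column (denominator 4−1=3):
R_{1,1} = (4·(-0.7146301) − (-0.6462479)) / 3 = -0.7374242
R_{2,1} = (4·(-0.7313351) − (-0.7146301)) / 3 = -0.7369034
R_{2,2} = -0.7369034 + (-0.7369034 − (-0.7374242))/15 = -0.7368687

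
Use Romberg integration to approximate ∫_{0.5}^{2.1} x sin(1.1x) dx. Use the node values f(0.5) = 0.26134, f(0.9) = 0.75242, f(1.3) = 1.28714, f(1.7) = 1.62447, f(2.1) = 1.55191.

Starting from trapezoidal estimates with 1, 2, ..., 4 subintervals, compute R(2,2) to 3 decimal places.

R(0,0) (trapezoid, 1 panel, h=1.6000): 1.45060
R(1,0) (trapezoid, 2 panels, h=0.8000): 1.75501
R(2,0) (trapezoid, 4 panels, h=0.4000): 1.82826
R(1,1) = 1.75501 + (1.75501 − 1.45060)/3 = 1.85648
R(2,1) = 1.82826 + (1.82826 − 1.75501)/3 = 1.85268
R(2,2) = 1.85268 + (1.85268 − 1.85648)/15 = 1.85243

1.852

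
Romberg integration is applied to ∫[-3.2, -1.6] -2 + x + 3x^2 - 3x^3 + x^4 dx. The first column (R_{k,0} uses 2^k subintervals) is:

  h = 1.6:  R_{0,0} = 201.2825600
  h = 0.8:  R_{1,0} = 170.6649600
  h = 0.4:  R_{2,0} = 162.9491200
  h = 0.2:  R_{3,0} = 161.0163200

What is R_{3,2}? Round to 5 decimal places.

Richardson extrapolation on the trapezoidal column (denominator 4−1=3):
R_{2,1} = (4·162.9491200 − 170.6649600) / 3 = 160.3771733
R_{3,1} = (4·161.0163200 − 162.9491200) / 3 = 160.3720533
R_{3,2} = 160.3720533 + (160.3720533 − 160.3771733)/15 = 160.3717120

160.37171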